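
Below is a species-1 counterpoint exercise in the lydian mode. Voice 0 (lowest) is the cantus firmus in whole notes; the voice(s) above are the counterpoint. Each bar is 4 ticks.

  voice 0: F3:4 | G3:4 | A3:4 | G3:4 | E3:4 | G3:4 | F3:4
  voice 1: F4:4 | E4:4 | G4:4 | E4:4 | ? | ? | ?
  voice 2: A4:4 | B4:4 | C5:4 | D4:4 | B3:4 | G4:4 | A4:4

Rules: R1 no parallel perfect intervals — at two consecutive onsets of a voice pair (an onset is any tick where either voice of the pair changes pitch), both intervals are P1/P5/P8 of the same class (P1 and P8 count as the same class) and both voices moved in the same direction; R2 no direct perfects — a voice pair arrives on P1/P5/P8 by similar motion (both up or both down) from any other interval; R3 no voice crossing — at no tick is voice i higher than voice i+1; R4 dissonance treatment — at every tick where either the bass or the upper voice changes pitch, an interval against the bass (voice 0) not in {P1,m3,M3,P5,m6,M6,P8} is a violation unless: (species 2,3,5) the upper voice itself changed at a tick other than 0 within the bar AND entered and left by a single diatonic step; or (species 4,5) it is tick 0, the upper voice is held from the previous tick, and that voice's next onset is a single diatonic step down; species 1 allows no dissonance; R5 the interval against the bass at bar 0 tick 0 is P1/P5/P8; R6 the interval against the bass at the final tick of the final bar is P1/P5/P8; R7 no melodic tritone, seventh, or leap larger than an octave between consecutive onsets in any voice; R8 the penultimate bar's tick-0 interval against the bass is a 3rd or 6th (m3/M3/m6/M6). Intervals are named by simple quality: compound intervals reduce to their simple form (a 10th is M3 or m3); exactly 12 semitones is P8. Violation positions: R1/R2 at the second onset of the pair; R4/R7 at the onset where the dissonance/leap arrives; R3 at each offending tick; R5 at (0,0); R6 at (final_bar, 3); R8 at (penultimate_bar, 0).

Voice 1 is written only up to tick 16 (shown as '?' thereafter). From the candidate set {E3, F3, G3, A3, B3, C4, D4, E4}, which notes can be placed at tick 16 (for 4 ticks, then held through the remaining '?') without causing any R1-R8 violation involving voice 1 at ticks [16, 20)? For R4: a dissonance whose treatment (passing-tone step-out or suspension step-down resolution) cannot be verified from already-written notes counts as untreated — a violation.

{G3}

E3: violates R2
F3: violates R4,R7
G3: legal
A3: violates R4
B3: violates R2
C4: violates R3
D4: violates R3,R4
E4: violates R3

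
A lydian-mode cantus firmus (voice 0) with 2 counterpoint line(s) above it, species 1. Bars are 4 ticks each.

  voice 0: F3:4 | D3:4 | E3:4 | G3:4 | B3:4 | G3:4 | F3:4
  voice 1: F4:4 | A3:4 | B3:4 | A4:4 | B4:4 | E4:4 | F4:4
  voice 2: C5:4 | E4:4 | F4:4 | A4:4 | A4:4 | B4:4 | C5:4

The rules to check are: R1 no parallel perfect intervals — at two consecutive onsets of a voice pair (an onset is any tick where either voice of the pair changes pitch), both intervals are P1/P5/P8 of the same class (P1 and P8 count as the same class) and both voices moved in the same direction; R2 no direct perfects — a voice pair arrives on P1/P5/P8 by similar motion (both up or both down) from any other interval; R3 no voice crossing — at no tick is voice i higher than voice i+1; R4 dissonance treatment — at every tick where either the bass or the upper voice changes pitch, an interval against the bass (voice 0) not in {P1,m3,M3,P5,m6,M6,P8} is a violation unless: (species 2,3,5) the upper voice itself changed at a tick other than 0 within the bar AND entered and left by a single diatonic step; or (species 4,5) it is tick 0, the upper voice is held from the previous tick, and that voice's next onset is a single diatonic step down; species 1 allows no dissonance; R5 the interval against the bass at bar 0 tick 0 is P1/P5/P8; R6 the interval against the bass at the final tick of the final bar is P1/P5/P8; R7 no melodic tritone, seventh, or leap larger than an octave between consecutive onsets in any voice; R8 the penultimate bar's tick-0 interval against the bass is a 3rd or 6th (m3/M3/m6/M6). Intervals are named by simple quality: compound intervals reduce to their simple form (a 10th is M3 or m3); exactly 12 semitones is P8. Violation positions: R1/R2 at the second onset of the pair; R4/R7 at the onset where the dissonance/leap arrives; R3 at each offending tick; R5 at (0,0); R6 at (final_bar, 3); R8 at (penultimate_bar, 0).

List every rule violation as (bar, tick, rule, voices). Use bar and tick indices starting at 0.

(1, 0, R1, (1, 2))
(1, 0, R2, (0, 1))
(1, 0, R4, (0, 2))
(2, 0, R1, (0, 1))
(2, 0, R4, (0, 2))
(3, 0, R2, (1, 2))
(3, 0, R4, (0, 1))
(3, 0, R4, (0, 2))
(3, 0, R7, (1,))
(4, 0, R2, (0, 1))
(4, 0, R3, (1, 2))
(4, 0, R4, (0, 2))
(4, 1, R3, (1, 2))
(4, 2, R3, (1, 2))
(4, 3, R3, (1, 2))
(6, 0, R1, (1, 2))

bar 0: v0=F3 v1=F4 v2=C5 downbeat P5
bar 1: v0=D3 v1=A3 v2=E4 downbeat M2
bar 2: v0=E3 v1=B3 v2=F4 downbeat m2
bar 3: v0=G3 v1=A4 v2=A4 downbeat M2
bar 4: v0=B3 v1=B4 v2=A4 downbeat m7
bar 5: v0=G3 v1=E4 v2=B4 downbeat M3
bar 6: v0=F3 v1=F4 v2=C5 downbeat P5
  -> R1 @ bar 1 tick 0 v(1, 2): F4/C5 P5 -> A3/E4 P5 similar
  -> R2 @ bar 1 tick 0 v(0, 1): F3/F4 P8 -> D3/A3 P5 similar
  -> R4 @ bar 1 tick 0 v(0, 2): D3/E4 M2 untreated
  -> R1 @ bar 2 tick 0 v(0, 1): D3/A3 P5 -> E3/B3 P5 similar
  -> R4 @ bar 2 tick 0 v(0, 2): E3/F4 m2 untreated
  -> R2 @ bar 3 tick 0 v(1, 2): B3/F4 TT -> A4/A4 P1 similar
  -> R4 @ bar 3 tick 0 v(0, 1): G3/A4 M2 untreated
  -> R4 @ bar 3 tick 0 v(0, 2): G3/A4 M2 untreated
  -> R7 @ bar 3 tick 0 v(1,): B3->A4 leap 10st
  -> R2 @ bar 4 tick 0 v(0, 1): G3/A4 M2 -> B3/B4 P8 similar
  -> R3 @ bar 4 tick 0 v(1, 2): B4 above A4
  -> R4 @ bar 4 tick 0 v(0, 2): B3/A4 m7 untreated
  -> R3 @ bar 4 tick 1 v(1, 2): B4 above A4
  -> R3 @ bar 4 tick 2 v(1, 2): B4 above A4
  -> R3 @ bar 4 tick 3 v(1, 2): B4 above A4
  -> R1 @ bar 6 tick 0 v(1, 2): E4/B4 P5 -> F4/C5 P5 similar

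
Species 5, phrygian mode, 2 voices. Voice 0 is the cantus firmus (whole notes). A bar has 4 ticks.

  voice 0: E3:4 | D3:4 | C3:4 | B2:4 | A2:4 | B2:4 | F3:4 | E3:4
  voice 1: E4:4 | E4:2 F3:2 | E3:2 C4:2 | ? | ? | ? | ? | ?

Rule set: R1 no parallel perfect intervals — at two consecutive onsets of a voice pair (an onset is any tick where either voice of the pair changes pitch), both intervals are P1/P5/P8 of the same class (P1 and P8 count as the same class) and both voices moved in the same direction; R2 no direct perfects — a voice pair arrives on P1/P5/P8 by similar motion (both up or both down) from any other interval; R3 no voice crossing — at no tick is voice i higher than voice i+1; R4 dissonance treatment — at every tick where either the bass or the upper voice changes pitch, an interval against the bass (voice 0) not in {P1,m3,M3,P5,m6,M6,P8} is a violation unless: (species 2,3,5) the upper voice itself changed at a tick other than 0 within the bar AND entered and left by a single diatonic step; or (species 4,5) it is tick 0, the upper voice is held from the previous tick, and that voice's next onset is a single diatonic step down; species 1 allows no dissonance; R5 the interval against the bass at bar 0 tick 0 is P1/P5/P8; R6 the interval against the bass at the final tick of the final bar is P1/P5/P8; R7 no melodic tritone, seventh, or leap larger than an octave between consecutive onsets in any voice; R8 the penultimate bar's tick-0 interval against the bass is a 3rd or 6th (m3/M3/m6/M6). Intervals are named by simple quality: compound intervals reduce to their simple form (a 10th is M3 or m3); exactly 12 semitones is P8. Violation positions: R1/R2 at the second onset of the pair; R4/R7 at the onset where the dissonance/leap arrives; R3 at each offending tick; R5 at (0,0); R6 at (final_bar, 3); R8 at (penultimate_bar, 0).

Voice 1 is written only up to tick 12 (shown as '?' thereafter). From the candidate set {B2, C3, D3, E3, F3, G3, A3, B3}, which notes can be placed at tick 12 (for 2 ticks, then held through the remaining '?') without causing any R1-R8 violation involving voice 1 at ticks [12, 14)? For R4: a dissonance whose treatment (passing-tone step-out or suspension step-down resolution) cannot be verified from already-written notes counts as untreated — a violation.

B2: violates R1,R7
C3: violates R4
D3: violates R7
E3: violates R4
F3: violates R4
G3: legal
A3: violates R4
B3: violates R1

{G3}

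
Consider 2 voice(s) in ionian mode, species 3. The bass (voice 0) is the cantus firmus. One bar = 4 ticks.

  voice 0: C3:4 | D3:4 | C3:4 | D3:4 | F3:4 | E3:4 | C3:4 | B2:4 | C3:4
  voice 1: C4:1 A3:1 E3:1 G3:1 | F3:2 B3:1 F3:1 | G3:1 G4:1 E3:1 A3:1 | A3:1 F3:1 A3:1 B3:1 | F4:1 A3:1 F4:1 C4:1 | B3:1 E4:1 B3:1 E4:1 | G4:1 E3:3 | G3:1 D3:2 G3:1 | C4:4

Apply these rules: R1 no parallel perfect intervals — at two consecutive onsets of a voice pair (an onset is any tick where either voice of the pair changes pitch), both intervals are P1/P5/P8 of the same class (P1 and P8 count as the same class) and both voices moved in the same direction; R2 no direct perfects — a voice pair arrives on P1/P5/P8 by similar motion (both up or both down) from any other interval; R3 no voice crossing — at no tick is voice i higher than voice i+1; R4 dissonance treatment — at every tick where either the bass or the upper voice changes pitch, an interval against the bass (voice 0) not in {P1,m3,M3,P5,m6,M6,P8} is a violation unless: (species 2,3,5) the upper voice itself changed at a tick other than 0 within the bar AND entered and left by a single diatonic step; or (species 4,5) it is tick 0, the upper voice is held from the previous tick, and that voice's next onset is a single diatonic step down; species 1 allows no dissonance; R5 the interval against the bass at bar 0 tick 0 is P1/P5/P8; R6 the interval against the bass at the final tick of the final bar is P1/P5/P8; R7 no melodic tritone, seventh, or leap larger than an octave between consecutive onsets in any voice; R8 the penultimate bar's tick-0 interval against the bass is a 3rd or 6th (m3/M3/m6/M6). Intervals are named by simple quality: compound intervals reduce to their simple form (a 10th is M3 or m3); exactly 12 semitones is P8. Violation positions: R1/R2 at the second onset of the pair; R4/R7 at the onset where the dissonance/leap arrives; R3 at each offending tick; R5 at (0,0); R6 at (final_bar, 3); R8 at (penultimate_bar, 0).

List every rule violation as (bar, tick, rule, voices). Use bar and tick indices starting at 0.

(1, 2, R7, (1,))
(1, 3, R7, (1,))
(2, 2, R7, (1,))
(4, 0, R2, (0, 1))
(4, 0, R7, (1,))
(5, 0, R1, (0, 1))
(6, 1, R7, (1,))
(8, 0, R2, (0, 1))

bar 0: v0=C3 v1=C4 downbeat P8
bar 1: v0=D3 v1=F3 downbeat m3
bar 2: v0=C3 v1=G3 downbeat P5
bar 3: v0=D3 v1=A3 downbeat P5
bar 4: v0=F3 v1=F4 downbeat P8
bar 5: v0=E3 v1=B3 downbeat P5
bar 6: v0=C3 v1=G4 downbeat P5
bar 7: v0=B2 v1=G3 downbeat m6
bar 8: v0=C3 v1=C4 downbeat P8
  -> R7 @ bar 1 tick 2 v(1,): F3->B3 leap 6st
  -> R7 @ bar 1 tick 3 v(1,): B3->F3 leap 6st
  -> R7 @ bar 2 tick 2 v(1,): G4->E3 leap 15st
  -> R2 @ bar 4 tick 0 v(0, 1): D3/B3 M6 -> F3/F4 P8 similar
  -> R7 @ bar 4 tick 0 v(1,): B3->F4 leap 6st
  -> R1 @ bar 5 tick 0 v(0, 1): F3/C4 P5 -> E3/B3 P5 similar
  -> R7 @ bar 6 tick 1 v(1,): G4->E3 leap 15st
  -> R2 @ bar 8 tick 0 v(0, 1): B2/G3 m6 -> C3/C4 P8 similar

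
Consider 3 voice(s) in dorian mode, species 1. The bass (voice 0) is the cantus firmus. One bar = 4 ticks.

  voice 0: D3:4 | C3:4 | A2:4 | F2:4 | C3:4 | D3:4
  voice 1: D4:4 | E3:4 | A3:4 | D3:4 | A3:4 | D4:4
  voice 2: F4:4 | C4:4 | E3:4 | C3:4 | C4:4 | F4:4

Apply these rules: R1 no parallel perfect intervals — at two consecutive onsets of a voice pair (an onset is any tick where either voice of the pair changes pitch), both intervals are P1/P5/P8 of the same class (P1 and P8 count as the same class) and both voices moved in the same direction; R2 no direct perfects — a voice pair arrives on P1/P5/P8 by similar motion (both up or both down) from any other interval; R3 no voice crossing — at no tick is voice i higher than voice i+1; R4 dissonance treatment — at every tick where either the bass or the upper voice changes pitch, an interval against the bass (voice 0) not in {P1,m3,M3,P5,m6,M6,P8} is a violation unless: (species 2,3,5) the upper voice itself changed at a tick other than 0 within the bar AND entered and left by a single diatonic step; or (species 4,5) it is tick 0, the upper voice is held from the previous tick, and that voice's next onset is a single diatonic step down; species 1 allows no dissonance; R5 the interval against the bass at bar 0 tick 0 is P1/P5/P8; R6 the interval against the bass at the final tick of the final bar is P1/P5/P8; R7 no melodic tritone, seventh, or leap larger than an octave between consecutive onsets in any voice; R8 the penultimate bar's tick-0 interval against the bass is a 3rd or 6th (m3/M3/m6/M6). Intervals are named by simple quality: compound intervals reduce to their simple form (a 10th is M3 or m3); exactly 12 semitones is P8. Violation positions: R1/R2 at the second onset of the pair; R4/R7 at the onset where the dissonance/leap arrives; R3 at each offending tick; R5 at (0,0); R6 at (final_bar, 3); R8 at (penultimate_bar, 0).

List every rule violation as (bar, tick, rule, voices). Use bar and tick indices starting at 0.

bar 0: v0=D3 v1=D4 v2=F4 downbeat m3
bar 1: v0=C3 v1=E3 v2=C4 downbeat P8
bar 2: v0=A2 v1=A3 v2=E3 downbeat P5
bar 3: v0=F2 v1=D3 v2=C3 downbeat P5
bar 4: v0=C3 v1=A3 v2=C4 downbeat P8
bar 5: v0=D3 v1=D4 v2=F4 downbeat m3
  -> R5 @ bar 0 tick 0 v(0, 2): opens on m3
  -> R2 @ bar 1 tick 0 v(0, 2): D3/F4 m3 -> C3/C4 P8 similar
  -> R7 @ bar 1 tick 0 v(1,): D4->E3 leap 10st
  -> R2 @ bar 2 tick 0 v(0, 2): C3/C4 P8 -> A2/E3 P5 similar
  -> R3 @ bar 2 tick 0 v(1, 2): A3 above E3
  -> R3 @ bar 2 tick 1 v(1, 2): A3 above E3
  -> R3 @ bar 2 tick 2 v(1, 2): A3 above E3
  -> R3 @ bar 2 tick 3 v(1, 2): A3 above E3
  -> R1 @ bar 3 tick 0 v(0, 2): A2/E3 P5 -> F2/C3 P5 similar
  -> R3 @ bar 3 tick 0 v(1, 2): D3 above C3
  -> R3 @ bar 3 tick 1 v(1, 2): D3 above C3
  -> R3 @ bar 3 tick 2 v(1, 2): D3 above C3
  -> R3 @ bar 3 tick 3 v(1, 2): D3 above C3
  -> R2 @ bar 4 tick 0 v(0, 2): F2/C3 P5 -> C3/C4 P8 similar
  -> R8 @ bar 4 tick 0 v(0, 2): penult P8 not 3rd/6th
  -> R2 @ bar 5 tick 0 v(0, 1): C3/A3 M6 -> D3/D4 P8 similar
  -> R6 @ bar 5 tick 3 v(0, 2): closes on m3

(0, 0, R5, (0, 2))
(1, 0, R2, (0, 2))
(1, 0, R7, (1,))
(2, 0, R2, (0, 2))
(2, 0, R3, (1, 2))
(2, 1, R3, (1, 2))
(2, 2, R3, (1, 2))
(2, 3, R3, (1, 2))
(3, 0, R1, (0, 2))
(3, 0, R3, (1, 2))
(3, 1, R3, (1, 2))
(3, 2, R3, (1, 2))
(3, 3, R3, (1, 2))
(4, 0, R2, (0, 2))
(4, 0, R8, (0, 2))
(5, 0, R2, (0, 1))
(5, 3, R6, (0, 2))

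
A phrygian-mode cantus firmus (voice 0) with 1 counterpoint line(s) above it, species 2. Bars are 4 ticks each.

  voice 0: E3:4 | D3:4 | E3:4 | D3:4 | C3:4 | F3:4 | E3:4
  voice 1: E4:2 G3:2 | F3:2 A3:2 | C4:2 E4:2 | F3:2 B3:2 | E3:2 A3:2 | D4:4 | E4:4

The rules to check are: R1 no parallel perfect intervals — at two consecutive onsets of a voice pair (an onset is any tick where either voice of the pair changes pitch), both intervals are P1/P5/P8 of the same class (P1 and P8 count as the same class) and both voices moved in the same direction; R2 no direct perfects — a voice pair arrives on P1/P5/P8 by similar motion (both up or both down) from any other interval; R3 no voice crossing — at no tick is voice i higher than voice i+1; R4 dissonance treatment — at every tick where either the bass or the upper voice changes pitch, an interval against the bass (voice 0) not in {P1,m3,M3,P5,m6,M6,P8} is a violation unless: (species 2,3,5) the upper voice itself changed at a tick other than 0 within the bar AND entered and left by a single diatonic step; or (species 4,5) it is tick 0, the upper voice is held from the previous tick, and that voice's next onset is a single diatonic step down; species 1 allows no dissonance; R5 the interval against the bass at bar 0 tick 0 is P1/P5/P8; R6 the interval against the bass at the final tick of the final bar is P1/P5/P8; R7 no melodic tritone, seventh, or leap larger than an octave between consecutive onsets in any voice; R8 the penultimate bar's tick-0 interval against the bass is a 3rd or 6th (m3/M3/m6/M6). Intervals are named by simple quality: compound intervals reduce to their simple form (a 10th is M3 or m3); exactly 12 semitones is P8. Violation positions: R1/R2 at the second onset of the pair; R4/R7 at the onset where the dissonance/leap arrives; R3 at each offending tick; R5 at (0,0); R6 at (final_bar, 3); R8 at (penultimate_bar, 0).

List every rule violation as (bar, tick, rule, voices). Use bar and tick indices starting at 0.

(3, 0, R7, (1,))
(3, 2, R7, (1,))

bar 0: v0=E3 v1=E4 downbeat P8
bar 1: v0=D3 v1=F3 downbeat m3
bar 2: v0=E3 v1=C4 downbeat m6
bar 3: v0=D3 v1=F3 downbeat m3
bar 4: v0=C3 v1=E3 downbeat M3
bar 5: v0=F3 v1=D4 downbeat M6
bar 6: v0=E3 v1=E4 downbeat P8
  -> R7 @ bar 3 tick 0 v(1,): E4->F3 leap 11st
  -> R7 @ bar 3 tick 2 v(1,): F3->B3 leap 6st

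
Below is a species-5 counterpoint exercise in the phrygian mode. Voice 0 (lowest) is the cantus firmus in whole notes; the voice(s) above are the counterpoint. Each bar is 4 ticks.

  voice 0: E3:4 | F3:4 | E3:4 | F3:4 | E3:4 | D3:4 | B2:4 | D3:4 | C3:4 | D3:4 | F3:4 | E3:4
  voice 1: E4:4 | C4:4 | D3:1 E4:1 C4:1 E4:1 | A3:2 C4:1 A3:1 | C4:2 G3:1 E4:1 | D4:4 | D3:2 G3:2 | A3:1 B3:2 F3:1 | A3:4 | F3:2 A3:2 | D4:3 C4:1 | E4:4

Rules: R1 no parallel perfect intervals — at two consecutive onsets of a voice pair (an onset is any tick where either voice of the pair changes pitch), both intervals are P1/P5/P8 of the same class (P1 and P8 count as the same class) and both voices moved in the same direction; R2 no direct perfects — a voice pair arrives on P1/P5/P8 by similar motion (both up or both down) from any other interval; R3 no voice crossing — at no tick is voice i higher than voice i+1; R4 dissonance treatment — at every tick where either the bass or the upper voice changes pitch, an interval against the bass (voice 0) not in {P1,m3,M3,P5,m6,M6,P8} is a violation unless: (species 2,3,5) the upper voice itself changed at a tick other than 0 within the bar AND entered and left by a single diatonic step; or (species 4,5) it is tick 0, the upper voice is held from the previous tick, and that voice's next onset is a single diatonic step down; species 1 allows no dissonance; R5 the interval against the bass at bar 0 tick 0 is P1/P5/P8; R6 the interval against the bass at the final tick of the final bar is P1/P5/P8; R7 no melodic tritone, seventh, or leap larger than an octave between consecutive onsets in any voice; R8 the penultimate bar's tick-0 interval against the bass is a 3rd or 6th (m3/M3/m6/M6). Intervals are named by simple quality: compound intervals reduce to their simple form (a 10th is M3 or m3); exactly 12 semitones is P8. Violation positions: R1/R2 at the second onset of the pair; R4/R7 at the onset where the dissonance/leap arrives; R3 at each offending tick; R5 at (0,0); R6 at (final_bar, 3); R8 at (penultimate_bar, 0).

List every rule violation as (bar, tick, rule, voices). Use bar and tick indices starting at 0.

(2, 0, R3, (0, 1))
(2, 0, R4, (0, 1))
(2, 0, R7, (1,))
(2, 1, R7, (1,))
(5, 0, R1, (0, 1))
(7, 0, R2, (0, 1))
(7, 3, R7, (1,))

bar 0: v0=E3 v1=E4 downbeat P8
bar 1: v0=F3 v1=C4 downbeat P5
bar 2: v0=E3 v1=D3 downbeat M2
bar 3: v0=F3 v1=A3 downbeat M3
bar 4: v0=E3 v1=C4 downbeat m6
bar 5: v0=D3 v1=D4 downbeat P8
bar 6: v0=B2 v1=D3 downbeat m3
bar 7: v0=D3 v1=A3 downbeat P5
bar 8: v0=C3 v1=A3 downbeat M6
bar 9: v0=D3 v1=F3 downbeat m3
bar 10: v0=F3 v1=D4 downbeat M6
bar 11: v0=E3 v1=E4 downbeat P8
  -> R3 @ bar 2 tick 0 v(0, 1): E3 above D3
  -> R4 @ bar 2 tick 0 v(0, 1): E3/D3 M2 untreated
  -> R7 @ bar 2 tick 0 v(1,): C4->D3 leap 10st
  -> R7 @ bar 2 tick 1 v(1,): D3->E4 leap 14st
  -> R1 @ bar 5 tick 0 v(0, 1): E3/E4 P8 -> D3/D4 P8 similar
  -> R2 @ bar 7 tick 0 v(0, 1): B2/G3 m6 -> D3/A3 P5 similar
  -> R7 @ bar 7 tick 3 v(1,): B3->F3 leap 6st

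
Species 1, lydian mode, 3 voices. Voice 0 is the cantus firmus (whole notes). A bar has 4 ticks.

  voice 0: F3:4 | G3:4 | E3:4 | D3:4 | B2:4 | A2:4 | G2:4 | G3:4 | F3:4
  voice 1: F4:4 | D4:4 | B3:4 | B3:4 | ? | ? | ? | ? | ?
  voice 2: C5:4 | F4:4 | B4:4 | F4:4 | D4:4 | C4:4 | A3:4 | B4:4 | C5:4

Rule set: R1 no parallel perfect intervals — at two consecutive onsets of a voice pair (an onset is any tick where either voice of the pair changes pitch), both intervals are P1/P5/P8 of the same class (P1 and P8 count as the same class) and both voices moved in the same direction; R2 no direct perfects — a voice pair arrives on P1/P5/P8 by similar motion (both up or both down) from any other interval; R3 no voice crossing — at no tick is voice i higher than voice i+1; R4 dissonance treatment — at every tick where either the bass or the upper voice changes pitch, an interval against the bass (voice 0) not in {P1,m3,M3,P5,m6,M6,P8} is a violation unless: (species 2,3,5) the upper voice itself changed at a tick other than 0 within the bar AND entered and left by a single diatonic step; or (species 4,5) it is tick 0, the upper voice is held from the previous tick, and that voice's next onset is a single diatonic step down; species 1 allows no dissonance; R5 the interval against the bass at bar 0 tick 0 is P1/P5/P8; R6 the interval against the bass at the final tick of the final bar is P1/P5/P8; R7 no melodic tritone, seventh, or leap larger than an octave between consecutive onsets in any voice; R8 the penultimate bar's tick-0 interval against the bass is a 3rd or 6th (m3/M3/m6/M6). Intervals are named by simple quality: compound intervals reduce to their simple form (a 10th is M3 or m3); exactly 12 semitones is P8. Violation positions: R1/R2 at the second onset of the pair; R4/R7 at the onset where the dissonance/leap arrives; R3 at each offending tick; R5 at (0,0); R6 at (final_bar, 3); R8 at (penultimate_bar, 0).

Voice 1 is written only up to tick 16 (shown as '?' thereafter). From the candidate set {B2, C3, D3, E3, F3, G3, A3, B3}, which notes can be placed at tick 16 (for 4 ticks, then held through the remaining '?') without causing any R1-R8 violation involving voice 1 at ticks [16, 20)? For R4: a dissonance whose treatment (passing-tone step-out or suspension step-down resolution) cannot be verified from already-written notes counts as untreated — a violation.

B2: violates R2
C3: violates R4,R7
D3: violates R2
E3: violates R4
F3: violates R4,R7
G3: violates R2
A3: violates R4
B3: legal

{B3}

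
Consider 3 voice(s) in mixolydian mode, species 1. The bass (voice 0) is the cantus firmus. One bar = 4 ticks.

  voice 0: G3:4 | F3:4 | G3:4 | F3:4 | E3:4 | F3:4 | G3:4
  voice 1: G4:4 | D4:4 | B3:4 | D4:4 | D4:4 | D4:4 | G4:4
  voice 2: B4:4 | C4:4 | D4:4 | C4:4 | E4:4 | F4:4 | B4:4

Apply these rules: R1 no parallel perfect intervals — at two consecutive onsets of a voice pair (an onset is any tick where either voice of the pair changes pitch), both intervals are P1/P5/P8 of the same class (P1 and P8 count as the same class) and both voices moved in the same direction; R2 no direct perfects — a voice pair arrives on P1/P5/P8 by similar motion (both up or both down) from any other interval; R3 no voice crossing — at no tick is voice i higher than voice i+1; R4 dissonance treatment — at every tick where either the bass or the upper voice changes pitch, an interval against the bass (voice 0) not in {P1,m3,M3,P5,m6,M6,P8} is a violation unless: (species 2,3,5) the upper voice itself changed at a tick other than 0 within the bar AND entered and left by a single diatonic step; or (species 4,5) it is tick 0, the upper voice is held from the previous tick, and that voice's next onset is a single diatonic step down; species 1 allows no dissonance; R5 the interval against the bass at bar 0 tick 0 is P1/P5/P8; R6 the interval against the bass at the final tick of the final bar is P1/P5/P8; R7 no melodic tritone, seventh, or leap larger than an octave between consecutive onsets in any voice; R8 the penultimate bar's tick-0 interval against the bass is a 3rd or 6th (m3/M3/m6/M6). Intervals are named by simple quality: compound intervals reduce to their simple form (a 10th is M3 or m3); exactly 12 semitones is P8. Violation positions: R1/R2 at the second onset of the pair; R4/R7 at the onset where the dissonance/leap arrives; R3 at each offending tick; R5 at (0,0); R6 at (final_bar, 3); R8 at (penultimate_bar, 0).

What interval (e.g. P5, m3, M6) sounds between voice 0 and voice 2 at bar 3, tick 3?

P5

voice 0=F3 voice 2=C4 -> P5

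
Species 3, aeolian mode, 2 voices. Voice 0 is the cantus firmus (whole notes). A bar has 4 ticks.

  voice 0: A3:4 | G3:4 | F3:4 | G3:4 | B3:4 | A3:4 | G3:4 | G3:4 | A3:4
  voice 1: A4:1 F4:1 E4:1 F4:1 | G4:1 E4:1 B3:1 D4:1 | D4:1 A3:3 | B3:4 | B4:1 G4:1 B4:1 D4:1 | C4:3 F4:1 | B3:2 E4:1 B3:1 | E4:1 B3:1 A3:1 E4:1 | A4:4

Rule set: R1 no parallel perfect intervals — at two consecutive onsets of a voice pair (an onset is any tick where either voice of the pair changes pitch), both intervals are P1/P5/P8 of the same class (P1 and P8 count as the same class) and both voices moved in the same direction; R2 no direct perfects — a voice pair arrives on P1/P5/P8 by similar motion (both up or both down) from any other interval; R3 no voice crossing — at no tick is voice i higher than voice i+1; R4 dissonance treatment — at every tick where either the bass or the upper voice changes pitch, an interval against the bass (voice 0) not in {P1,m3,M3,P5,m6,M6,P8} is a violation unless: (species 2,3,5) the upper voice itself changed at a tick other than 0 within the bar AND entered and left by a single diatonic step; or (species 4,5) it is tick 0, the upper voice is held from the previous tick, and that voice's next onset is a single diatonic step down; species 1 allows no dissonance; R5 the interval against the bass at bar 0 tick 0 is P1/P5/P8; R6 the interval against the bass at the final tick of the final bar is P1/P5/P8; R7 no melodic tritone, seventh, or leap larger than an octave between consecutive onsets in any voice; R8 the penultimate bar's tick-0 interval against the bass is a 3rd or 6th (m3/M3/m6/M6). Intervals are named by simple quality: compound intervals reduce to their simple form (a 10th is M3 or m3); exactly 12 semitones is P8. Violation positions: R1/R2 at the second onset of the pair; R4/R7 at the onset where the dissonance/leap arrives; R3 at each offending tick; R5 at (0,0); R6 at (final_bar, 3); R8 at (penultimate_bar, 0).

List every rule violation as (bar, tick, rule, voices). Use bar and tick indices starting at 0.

(4, 0, R2, (0, 1))
(6, 0, R7, (1,))
(7, 2, R4, (0, 1))
(8, 0, R2, (0, 1))

bar 0: v0=A3 v1=A4 downbeat P8
bar 1: v0=G3 v1=G4 downbeat P8
bar 2: v0=F3 v1=D4 downbeat M6
bar 3: v0=G3 v1=B3 downbeat M3
bar 4: v0=B3 v1=B4 downbeat P8
bar 5: v0=A3 v1=C4 downbeat m3
bar 6: v0=G3 v1=B3 downbeat M3
bar 7: v0=G3 v1=E4 downbeat M6
bar 8: v0=A3 v1=A4 downbeat P8
  -> R2 @ bar 4 tick 0 v(0, 1): G3/B3 M3 -> B3/B4 P8 similar
  -> R7 @ bar 6 tick 0 v(1,): F4->B3 leap 6st
  -> R4 @ bar 7 tick 2 v(0, 1): G3/A3 M2 untreated
  -> R2 @ bar 8 tick 0 v(0, 1): G3/E4 M6 -> A3/A4 P8 similar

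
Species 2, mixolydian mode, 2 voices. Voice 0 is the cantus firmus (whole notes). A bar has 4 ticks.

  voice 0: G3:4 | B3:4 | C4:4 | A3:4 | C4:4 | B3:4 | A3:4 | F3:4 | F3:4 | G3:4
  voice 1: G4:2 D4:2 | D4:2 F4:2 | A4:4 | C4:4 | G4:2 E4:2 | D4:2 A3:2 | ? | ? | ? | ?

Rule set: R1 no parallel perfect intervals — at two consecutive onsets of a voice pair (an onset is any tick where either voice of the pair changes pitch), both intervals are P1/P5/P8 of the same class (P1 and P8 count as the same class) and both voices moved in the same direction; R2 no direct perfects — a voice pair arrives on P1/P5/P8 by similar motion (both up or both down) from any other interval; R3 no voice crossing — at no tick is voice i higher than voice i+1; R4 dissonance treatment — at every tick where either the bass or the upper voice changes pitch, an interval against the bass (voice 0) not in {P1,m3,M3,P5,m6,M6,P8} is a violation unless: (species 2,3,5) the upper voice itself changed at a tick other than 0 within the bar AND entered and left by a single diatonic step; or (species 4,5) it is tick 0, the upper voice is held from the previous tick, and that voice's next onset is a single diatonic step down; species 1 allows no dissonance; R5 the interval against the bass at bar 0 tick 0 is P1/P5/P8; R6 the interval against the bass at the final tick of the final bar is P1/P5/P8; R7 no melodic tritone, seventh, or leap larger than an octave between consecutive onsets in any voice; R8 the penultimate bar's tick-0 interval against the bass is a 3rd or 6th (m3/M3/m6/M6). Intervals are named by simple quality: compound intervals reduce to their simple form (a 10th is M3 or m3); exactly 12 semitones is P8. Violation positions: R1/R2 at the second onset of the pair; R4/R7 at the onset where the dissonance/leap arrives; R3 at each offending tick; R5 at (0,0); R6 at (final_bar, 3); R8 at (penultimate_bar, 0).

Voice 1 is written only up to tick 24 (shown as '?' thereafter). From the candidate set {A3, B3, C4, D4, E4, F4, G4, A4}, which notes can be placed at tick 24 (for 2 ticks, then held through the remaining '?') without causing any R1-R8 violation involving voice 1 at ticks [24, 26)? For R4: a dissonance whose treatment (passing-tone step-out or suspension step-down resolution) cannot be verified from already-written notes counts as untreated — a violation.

A3: legal
B3: violates R4
C4: legal
D4: violates R4
E4: legal
F4: legal
G4: violates R4,R7
A4: legal

{A3, A4, C4, E4, F4}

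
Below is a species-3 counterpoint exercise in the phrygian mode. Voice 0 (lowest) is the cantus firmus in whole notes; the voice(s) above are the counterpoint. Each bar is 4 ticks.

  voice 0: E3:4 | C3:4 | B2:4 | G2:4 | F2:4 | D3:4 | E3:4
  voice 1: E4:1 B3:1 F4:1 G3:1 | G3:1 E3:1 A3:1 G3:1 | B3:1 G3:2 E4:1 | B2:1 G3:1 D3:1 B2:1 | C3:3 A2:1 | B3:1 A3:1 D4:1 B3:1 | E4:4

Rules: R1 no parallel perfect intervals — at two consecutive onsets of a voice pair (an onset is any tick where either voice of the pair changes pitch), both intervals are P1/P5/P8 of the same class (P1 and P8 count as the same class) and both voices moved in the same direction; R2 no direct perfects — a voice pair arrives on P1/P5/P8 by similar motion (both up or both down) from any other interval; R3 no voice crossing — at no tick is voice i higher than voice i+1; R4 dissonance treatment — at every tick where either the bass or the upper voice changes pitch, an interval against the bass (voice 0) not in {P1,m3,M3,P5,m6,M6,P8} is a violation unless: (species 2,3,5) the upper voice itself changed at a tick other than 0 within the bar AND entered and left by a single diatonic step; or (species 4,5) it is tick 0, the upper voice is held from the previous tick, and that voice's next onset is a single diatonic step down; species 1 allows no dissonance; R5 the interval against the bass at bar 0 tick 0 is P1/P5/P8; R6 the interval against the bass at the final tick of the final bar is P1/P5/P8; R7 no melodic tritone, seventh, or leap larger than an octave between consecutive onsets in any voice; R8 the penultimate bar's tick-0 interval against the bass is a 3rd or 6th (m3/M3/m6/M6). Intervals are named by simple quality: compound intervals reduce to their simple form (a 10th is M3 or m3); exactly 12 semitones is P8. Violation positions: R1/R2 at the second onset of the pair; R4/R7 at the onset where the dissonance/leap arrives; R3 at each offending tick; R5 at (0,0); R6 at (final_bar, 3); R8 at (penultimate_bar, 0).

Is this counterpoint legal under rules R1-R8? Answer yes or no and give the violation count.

bar 0: v0=E3 v1=E4 (P8)
bar 1: v0=C3 v1=G3 (P5)
bar 2: v0=B2 v1=B3 (P8)
bar 3: v0=G2 v1=B2 (M3)
bar 4: v0=F2 v1=C3 (P5)
bar 5: v0=D3 v1=B3 (M6)
bar 6: v0=E3 v1=E4 (P8)
  R4 @ bar0.2: E3/F4 m2 untreated
  R7 @ bar0.2: B3->F4 leap 6st
  R7 @ bar0.3: F4->G3 leap 10st
  R4 @ bar2.3: B2/E4 P4 untreated
  R7 @ bar3.0: E4->B2 leap 17st
  R7 @ bar5.0: A2->B3 leap 14st
  R2 @ bar6.0: D3/B3 M6 -> E3/E4 P8 similar

No (7 violations)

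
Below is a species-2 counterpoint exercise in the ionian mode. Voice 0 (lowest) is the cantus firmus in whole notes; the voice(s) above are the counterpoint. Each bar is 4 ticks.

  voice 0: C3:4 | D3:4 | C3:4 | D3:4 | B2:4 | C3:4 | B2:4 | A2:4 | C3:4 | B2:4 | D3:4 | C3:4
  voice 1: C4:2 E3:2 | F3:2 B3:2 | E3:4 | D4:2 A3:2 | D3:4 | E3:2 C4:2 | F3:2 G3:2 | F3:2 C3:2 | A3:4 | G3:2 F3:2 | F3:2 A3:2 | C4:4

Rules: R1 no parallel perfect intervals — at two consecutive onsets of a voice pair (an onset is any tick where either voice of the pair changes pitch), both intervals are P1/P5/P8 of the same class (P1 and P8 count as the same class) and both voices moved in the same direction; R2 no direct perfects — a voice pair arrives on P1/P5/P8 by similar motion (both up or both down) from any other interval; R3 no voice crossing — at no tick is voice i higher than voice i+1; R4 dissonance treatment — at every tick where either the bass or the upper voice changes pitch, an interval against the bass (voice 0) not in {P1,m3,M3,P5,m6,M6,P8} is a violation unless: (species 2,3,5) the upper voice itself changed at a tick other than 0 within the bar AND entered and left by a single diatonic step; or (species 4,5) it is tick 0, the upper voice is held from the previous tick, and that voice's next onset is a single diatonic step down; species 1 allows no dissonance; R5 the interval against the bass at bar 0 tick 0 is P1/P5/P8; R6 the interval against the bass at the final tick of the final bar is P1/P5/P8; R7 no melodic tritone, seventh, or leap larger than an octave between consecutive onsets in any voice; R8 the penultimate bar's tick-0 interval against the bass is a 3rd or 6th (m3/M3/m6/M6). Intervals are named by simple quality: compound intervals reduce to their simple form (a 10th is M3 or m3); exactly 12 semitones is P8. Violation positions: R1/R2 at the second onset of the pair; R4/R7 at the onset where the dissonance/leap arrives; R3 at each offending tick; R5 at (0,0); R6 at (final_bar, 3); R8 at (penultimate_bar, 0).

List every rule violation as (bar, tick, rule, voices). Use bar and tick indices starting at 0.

bar 0: v0=C3 v1=C4 downbeat P8
bar 1: v0=D3 v1=F3 downbeat m3
bar 2: v0=C3 v1=E3 downbeat M3
bar 3: v0=D3 v1=D4 downbeat P8
bar 4: v0=B2 v1=D3 downbeat m3
bar 5: v0=C3 v1=E3 downbeat M3
bar 6: v0=B2 v1=F3 downbeat TT
bar 7: v0=A2 v1=F3 downbeat m6
bar 8: v0=C3 v1=A3 downbeat M6
bar 9: v0=B2 v1=G3 downbeat m6
bar 10: v0=D3 v1=F3 downbeat m3
bar 11: v0=C3 v1=C4 downbeat P8
  -> R7 @ bar 1 tick 2 v(1,): F3->B3 leap 6st
  -> R2 @ bar 3 tick 0 v(0, 1): C3/E3 M3 -> D3/D4 P8 similar
  -> R7 @ bar 3 tick 0 v(1,): E3->D4 leap 10st
  -> R4 @ bar 6 tick 0 v(0, 1): B2/F3 TT untreated
  -> R4 @ bar 9 tick 2 v(0, 1): B2/F3 TT untreated

(1, 2, R7, (1,))
(3, 0, R2, (0, 1))
(3, 0, R7, (1,))
(6, 0, R4, (0, 1))
(9, 2, R4, (0, 1))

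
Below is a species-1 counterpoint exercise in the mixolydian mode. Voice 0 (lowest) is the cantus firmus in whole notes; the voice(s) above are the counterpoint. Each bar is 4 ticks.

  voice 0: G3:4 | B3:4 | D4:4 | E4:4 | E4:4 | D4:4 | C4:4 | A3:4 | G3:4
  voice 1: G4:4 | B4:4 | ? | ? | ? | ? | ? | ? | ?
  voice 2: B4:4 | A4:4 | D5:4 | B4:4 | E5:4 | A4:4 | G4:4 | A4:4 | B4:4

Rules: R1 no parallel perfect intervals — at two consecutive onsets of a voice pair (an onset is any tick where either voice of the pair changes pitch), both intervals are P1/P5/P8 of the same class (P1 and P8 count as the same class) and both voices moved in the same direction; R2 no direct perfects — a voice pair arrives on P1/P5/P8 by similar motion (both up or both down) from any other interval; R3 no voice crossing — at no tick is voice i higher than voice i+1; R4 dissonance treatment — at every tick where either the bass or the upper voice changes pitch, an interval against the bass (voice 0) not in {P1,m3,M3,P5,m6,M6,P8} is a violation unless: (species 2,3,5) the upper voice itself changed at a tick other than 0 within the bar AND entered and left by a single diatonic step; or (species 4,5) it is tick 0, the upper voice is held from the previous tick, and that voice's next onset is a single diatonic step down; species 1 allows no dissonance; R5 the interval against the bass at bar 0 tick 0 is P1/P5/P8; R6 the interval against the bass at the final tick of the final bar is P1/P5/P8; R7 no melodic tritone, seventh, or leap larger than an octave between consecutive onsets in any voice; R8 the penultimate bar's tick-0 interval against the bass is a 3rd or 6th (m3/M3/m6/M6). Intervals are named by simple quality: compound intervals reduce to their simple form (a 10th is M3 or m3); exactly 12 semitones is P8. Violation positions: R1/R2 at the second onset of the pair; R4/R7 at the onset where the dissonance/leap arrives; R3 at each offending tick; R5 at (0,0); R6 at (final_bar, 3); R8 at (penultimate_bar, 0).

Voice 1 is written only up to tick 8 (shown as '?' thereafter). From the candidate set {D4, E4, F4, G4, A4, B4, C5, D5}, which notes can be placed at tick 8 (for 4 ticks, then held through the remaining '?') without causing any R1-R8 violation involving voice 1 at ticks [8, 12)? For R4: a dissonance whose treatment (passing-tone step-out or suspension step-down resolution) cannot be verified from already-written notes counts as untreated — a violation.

{A4, B4, D4}

D4: legal
E4: violates R4
F4: violates R7
G4: violates R4
A4: legal
B4: legal
C5: violates R4
D5: violates R1,R2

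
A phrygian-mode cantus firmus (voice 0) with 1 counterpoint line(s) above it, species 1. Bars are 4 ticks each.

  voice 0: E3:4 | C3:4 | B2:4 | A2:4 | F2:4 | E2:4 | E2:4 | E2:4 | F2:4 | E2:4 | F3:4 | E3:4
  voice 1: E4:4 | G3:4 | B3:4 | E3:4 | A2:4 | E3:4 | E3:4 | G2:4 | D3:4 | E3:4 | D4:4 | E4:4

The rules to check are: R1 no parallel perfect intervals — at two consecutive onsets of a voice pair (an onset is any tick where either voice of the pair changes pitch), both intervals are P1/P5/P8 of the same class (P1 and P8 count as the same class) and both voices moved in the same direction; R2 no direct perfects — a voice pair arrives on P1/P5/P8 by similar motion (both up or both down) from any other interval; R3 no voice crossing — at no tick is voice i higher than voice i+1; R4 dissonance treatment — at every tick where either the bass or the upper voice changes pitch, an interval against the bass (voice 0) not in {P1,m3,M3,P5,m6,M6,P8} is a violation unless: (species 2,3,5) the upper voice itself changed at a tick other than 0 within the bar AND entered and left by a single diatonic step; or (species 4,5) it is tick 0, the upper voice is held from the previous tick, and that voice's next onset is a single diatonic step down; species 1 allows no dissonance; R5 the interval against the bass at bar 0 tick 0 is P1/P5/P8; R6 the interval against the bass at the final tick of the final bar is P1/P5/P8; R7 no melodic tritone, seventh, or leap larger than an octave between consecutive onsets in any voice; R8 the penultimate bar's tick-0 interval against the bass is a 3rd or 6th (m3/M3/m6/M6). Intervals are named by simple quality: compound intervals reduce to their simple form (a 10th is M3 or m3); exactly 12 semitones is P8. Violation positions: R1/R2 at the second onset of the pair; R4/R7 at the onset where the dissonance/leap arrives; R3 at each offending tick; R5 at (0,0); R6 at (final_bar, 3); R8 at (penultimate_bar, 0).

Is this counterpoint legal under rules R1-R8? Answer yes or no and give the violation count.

No (4 violations)

bar 0: v0=E3 v1=E4 (P8)
bar 1: v0=C3 v1=G3 (P5)
bar 2: v0=B2 v1=B3 (P8)
bar 3: v0=A2 v1=E3 (P5)
bar 4: v0=F2 v1=A2 (M3)
bar 5: v0=E2 v1=E3 (P8)
bar 6: v0=E2 v1=E3 (P8)
bar 7: v0=E2 v1=G2 (m3)
bar 8: v0=F2 v1=D3 (M6)
bar 9: v0=E2 v1=E3 (P8)
bar 10: v0=F3 v1=D4 (M6)
bar 11: v0=E3 v1=E4 (P8)
  R2 @ bar1.0: E3/E4 P8 -> C3/G3 P5 similar
  R2 @ bar3.0: B2/B3 P8 -> A2/E3 P5 similar
  R7 @ bar10.0: E2->F3 leap 13st
  R7 @ bar10.0: E3->D4 leap 10st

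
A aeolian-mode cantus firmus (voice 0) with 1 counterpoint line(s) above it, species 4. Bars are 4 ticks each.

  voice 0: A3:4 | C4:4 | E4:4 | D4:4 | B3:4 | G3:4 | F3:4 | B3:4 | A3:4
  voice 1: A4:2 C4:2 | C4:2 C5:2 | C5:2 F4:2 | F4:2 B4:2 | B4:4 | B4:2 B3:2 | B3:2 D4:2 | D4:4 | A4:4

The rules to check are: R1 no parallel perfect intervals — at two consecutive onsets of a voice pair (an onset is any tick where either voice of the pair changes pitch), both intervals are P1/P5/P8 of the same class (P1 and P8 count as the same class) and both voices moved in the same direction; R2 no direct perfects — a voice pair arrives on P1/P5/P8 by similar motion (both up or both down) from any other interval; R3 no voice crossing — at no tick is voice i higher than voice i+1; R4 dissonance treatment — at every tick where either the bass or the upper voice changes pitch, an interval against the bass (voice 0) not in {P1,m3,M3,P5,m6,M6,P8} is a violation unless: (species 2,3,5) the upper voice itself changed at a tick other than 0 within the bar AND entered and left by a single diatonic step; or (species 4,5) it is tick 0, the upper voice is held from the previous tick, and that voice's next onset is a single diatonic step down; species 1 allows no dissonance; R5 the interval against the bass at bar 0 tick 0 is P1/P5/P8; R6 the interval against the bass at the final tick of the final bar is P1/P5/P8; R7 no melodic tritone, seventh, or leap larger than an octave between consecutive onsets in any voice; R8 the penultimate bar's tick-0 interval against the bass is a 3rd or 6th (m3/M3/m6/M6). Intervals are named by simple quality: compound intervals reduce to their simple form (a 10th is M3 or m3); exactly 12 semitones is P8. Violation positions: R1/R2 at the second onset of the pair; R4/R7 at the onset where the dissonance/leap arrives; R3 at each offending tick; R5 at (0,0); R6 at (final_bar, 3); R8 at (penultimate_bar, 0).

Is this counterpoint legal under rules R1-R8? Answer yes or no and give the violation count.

bar 0: v0=A3 v1=A4 (P8)
bar 1: v0=C4 v1=C4 (P1)
bar 2: v0=E4 v1=C5 (m6)
bar 3: v0=D4 v1=F4 (m3)
bar 4: v0=B3 v1=B4 (P8)
bar 5: v0=G3 v1=B4 (M3)
bar 6: v0=F3 v1=B3 (TT)
bar 7: v0=B3 v1=D4 (m3)
bar 8: v0=A3 v1=A4 (P8)
  R4 @ bar2.2: E4/F4 m2 untreated
  R7 @ bar3.2: F4->B4 leap 6st
  R4 @ bar6.0: F3/B3 TT untreated
  R7 @ bar7.0: F3->B3 leap 6st

No (4 violations)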